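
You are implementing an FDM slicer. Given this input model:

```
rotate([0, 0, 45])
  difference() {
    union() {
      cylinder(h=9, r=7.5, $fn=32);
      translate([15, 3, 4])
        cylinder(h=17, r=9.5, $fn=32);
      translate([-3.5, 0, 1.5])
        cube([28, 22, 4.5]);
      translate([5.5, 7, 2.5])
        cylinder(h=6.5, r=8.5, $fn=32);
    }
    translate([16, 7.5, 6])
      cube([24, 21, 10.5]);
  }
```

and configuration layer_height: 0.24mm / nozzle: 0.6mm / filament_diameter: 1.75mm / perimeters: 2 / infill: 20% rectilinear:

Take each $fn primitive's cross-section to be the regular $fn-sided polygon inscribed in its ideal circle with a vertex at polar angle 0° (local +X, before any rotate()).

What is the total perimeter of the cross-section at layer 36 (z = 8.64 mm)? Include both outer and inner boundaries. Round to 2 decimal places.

96.13 mm

At z = 8.64 mm: the cylinder: section is a regular 32-gon, circumradius r=7.5 (perimeter = 2·32·7.500·sin(180°/32) = 47.05 mm); the cylinder at (15, 3): section is a regular 32-gon, circumradius r=9.5 (perimeter = 2·32·9.500·sin(180°/32) = 59.59 mm); the cube at (-3.5, 0) does not reach this height (z outside [1.5, 6]); the r=8.5 cylinder at (5.5, 7) gives a regular 32-gon of circumradius 8.5 (constant along its height) (perimeter = 2·32·8.500·sin(180°/32) = 53.32 mm); Taking the union: the regions partially overlap (shared area 144.09 mm²), so the edge portions inside another operand are dropped and the merged outline is re-measured after clipping — boundary = 93.10 mm; the cube at (16, 7.5) (footprint 24×21) is included at this height (perimeter 90.00 mm); Subtracting the remaining from the first: starting from that combined region, the 24×21 cube at (16, 7.5) partially overlaps it — only the 24.53 mm² overlap (of its 504.00 mm²) is removed, clipping the outline — boundary = 96.13 mm; (rotated 45° about Z; rotation is an isometry so areas/perimeters/island counts are preserved). Overall, the cross-section is a single solid region. Total boundary length (outer) = 96.13 mm.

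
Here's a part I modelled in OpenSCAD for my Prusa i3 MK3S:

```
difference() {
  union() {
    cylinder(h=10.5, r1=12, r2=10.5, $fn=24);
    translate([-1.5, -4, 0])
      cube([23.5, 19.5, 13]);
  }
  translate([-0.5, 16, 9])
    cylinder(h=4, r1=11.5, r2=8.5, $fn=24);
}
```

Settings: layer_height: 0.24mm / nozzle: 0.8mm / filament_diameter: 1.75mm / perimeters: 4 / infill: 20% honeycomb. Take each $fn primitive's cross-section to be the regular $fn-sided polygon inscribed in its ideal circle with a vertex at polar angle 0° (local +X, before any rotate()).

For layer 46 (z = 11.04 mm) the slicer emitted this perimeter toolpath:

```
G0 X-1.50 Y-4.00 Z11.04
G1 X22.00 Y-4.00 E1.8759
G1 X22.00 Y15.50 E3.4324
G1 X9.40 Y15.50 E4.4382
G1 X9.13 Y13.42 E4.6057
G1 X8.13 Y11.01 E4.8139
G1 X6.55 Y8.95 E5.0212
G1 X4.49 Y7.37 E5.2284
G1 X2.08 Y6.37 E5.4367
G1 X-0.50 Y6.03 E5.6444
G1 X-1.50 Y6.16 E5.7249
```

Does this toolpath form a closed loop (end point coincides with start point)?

Start point (G0): (-1.50, -4.00). End point (last G1): the path does not return to the start — open.

no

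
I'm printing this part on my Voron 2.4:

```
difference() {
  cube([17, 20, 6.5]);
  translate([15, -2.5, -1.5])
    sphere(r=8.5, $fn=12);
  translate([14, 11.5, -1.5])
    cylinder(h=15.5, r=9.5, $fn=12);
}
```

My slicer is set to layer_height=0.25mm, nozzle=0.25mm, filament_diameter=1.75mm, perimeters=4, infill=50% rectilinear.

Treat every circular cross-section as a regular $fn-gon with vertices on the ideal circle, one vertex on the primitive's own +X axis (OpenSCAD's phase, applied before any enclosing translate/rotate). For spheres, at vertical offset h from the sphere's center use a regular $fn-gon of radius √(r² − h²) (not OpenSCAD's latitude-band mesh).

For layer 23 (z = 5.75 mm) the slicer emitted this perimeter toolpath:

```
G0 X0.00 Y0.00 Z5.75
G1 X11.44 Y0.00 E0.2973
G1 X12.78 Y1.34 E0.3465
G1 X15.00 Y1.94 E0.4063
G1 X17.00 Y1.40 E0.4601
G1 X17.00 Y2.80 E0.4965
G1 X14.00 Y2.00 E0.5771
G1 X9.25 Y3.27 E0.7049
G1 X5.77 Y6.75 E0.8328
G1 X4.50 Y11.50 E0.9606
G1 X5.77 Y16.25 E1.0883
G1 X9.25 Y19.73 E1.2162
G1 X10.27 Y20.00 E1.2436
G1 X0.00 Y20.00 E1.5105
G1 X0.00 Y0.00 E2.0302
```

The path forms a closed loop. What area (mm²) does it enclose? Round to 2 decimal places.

Apply the shoelace formula to the sequence of (X, Y) vertices; enclosed area = 145.77 mm².

145.77 mm²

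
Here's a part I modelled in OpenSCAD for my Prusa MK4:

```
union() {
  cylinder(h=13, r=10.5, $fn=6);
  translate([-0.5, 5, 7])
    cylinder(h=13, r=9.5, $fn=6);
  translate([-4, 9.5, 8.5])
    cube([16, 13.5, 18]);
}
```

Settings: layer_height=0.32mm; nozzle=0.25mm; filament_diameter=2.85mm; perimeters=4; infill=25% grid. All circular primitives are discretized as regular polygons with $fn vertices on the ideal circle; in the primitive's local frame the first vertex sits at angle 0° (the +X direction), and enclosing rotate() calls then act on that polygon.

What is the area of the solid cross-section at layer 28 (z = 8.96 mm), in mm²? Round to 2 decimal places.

At z = 8.96 mm: the r=10.5 cylinder gives a regular 6-gon of circumradius 10.5 (constant along its height) (area = (6/2)·10.500²·sin(360°/6) = 286.44 mm²); the r=9.5 cylinder at (-0.5, 5) gives a regular 6-gon of circumradius 9.5 (constant along its height) (area = (6/2)·9.500²·sin(360°/6) = 234.48 mm²); the cube at (-4, 9.5) (footprint 16×13.5) is included at this height (area 216.00 mm²); Merging all regions: the regions partially overlap — summed areas 736.91 mm² minus the doubly-counted overlap 201.35 mm² gives 535.56 mm² — area = 535.56 mm². Overall, the cross-section is a single solid region. Net area = 535.56 mm².

535.56 mm²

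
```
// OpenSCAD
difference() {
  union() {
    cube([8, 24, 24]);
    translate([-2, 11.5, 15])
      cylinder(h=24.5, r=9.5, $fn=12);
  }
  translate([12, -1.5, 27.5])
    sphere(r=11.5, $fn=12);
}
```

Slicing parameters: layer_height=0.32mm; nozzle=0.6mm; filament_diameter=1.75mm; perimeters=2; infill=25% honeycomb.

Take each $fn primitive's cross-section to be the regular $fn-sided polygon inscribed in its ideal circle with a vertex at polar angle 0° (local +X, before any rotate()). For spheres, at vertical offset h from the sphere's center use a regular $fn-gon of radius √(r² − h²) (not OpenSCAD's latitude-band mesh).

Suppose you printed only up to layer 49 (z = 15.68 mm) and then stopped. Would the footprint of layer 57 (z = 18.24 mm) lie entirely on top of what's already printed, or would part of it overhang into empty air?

entirely on top

Compare the two slices. At z = 15.68: the cube (footprint 8×24) is included at this height (area 192.00 mm²); the r=9.5 cylinder at (-2, 11.5) contributes a regular 12-gon of circumradius 9.5 (area = (12/2)·9.500²·sin(360°/12) = 270.75 mm²); Merging all regions: the regions partially overlap — summed areas 462.75 mm² minus the doubly-counted overlap 98.45 mm² gives 364.30 mm² — area = 364.30 mm²; the sphere at (12, -1.5) is not intersected at this z (|z−center|=11.820 > r=11.5); Subtracting the remaining from the first: none of the subtracted shapes is present at this height, so the result so far is unchanged — area = 364.30 mm². At z = 18.24: the cube (footprint 8×24) is included at this height (area 192.00 mm²); the cylinder at (-2, 11.5): section is a regular 12-gon, circumradius r=9.5 (area = (12/2)·9.500²·sin(360°/12) = 270.75 mm²); Combining (union): the regions partially overlap — summed areas 462.75 mm² minus the doubly-counted overlap 98.45 mm² gives 364.30 mm² — area = 364.30 mm²; the r=11.5 sphere at (12, -1.5) contributes a regular 12-gon of circumradius √(11.5²−9.26²) = 6.819 (area = (12/2)·6.819²·sin(360°/12) = 139.51 mm²); After the difference (first − rest): starting from that combined region (364.30 mm²), the r=11.5 sphere at (12, -1.5) partially overlaps it — only the 5.94 mm² overlap (of its 139.51 mm²) is removed, clipping the outline — area = 358.36 mm². Checking containment: the cross-section at z = 18.24 is a subset of the cross-section at z = 15.68.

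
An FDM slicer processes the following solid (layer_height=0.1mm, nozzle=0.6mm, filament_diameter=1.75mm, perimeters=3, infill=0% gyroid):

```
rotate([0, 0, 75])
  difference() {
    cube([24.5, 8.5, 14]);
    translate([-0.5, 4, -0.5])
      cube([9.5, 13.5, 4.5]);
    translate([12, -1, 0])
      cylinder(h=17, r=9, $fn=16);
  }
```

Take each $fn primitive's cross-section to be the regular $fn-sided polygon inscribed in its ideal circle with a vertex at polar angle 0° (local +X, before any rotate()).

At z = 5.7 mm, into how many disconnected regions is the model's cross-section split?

At z = 5.7 mm: the cube (footprint 24.5×8.5) is included at this height; the cube at (-0.5, 4) does not reach this height (z outside [-0.5, 4]); the r=9 cylinder at (12, -1) contributes a regular 16-gon of circumradius 9; After the difference (first − rest): starting from the 24.5×8.5 cube, the r=9 cylinder at (12, -1) partially overlaps it — only the 106.19 mm² overlap (of its 247.98 mm²) is removed, clipping the outline — 1 connected region; (rotated 75° about Z; rotation is an isometry so areas/perimeters/island counts are preserved). The result has 1 disconnected region.

1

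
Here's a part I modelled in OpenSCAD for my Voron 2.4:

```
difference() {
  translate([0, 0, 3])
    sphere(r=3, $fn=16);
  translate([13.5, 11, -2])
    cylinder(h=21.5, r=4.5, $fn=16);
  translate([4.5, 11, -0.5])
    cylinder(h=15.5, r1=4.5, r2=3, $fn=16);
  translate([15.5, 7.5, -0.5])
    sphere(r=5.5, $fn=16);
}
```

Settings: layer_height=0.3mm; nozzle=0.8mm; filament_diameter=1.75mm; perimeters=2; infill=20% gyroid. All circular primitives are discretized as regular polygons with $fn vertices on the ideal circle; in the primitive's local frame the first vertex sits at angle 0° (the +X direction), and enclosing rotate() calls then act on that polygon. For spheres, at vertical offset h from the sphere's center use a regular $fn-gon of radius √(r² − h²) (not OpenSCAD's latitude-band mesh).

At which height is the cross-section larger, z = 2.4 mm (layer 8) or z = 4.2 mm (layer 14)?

Layer 8 (z = 2.4): the sphere: section is a regular 16-gon, circumradius = √(r²−h²) = √(3²−0.6²) = 2.939 (area = (16/2)·2.939²·sin(360°/16) = 26.45 mm²); the cylinder at (13.5, 11): section is a regular 16-gon, circumradius r=4.5 (area = (16/2)·4.500²·sin(360°/16) = 61.99 mm²); the cone at (4.5, 11): at t=0.187 of its height the radius interpolates to r₁+(r₂−r₁)t = 4.219, giving a regular 16-gon of that circumradius (area = (16/2)·4.219²·sin(360°/16) = 54.50 mm²); the sphere at (15.5, 7.5): section is a regular 16-gon, circumradius = √(r²−h²) = √(5.5²−2.9²) = 4.673 (area = (16/2)·4.673²·sin(360°/16) = 66.86 mm²); Taking the first minus the rest: starting from the r=3 sphere (26.45 mm²), the r=4.5 cylinder at (13.5, 11) misses the remaining region (no effect); the cone at (4.5, 11) misses the remaining region (no effect); the r=5.5 sphere at (15.5, 7.5) misses the remaining region (no effect) — area = 26.45 mm². So its area = 26.45 mm². Layer 14 (z = 4.2): the r=3 sphere slices to a regular 16-gon of circumradius 2.750 (√(r²−h²) with h=1.2 from center) (area = (16/2)·2.750²·sin(360°/16) = 23.14 mm²); the r=4.5 cylinder at (13.5, 11) gives a regular 16-gon of circumradius 4.5 (constant along its height) (area = (16/2)·4.500²·sin(360°/16) = 61.99 mm²); the cone at (4.5, 11): at t=0.303 of its height the radius interpolates to r₁+(r₂−r₁)t = 4.045, giving a regular 16-gon of that circumradius (area = (16/2)·4.045²·sin(360°/16) = 50.10 mm²); the sphere at (15.5, 7.5): section is a regular 16-gon, circumradius = √(r²−h²) = √(5.5²−4.7²) = 2.857 (area = (16/2)·2.857²·sin(360°/16) = 24.98 mm²); Taking the first minus the rest: starting from the r=3 sphere (23.14 mm²), the r=4.5 cylinder at (13.5, 11) misses the remaining region (no effect); the cone at (4.5, 11) misses the remaining region (no effect); the r=5.5 sphere at (15.5, 7.5) misses the remaining region (no effect) — area = 23.14 mm². So its area = 23.14 mm². Layer 8 is larger (26.45 vs 23.14 mm²).

layer 8 (z = 2.4 mm)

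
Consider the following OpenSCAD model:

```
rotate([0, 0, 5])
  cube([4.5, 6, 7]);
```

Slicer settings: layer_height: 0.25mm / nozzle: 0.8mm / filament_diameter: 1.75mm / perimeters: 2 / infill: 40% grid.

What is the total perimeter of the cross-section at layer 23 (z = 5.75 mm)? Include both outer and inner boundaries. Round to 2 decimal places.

21.00 mm

At z = 5.75 mm: the 4.5×6 cube contributes its full rectangle (perimeter 21.00 mm); (rotated 5° about Z; rotation is an isometry so areas/perimeters/island counts are preserved). Overall, the cross-section is a single solid region. Total boundary length (outer) = 21.00 mm.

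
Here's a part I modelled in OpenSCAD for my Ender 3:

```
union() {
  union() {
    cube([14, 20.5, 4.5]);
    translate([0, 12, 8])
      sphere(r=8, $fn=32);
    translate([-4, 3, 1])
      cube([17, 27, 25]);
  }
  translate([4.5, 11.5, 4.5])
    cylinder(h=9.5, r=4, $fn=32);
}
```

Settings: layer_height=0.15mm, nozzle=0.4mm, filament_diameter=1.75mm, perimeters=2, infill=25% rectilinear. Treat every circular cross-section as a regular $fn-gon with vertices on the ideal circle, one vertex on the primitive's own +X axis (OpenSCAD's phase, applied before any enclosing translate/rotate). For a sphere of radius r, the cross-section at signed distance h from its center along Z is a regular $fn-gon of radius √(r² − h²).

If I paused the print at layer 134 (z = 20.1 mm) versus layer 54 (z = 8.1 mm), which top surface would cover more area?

layer 54 (z = 8.1 mm)

Layer 134 (z = 20.1): the cube is not intersected at this z (z outside [0, 4.5]); the sphere at (0, 12) is not intersected at this z (|z−center|=12.100 > r=8); the cube at (-4, 3) (footprint 17×27) is included at this height (area 459.00 mm²); Combining (union): only the 17×27 cube at (-4, 3) is present, so the union is just that shape — area = 459.00 mm²; the cylinder at (4.5, 11.5) is not intersected at this z (z outside [4.5, 14]); Combining (union): only that combined region is present, so the union is just that shape — area = 459.00 mm². So its area = 459.00 mm². Layer 54 (z = 8.1): the cube does not reach this height (z outside [0, 4.5]); the r=8 sphere at (0, 12) slices to a regular 32-gon of circumradius 7.999 (√(r²−h²) with h=0.1 from center) (area = (32/2)·7.999²·sin(360°/32) = 199.74 mm²); the 17×27 cube at (-4, 3) contributes its full rectangle (area 459.00 mm²); Combining (union): the regions partially overlap — summed areas 658.74 mm² minus the doubly-counted overlap 160.87 mm² gives 497.87 mm² — area = 497.87 mm²; the r=4 cylinder at (4.5, 11.5) contributes a regular 32-gon of circumradius 4 (area = (32/2)·4.000²·sin(360°/32) = 49.94 mm²); Taking the union: the r=4 cylinder at (4.5, 11.5) lies entirely inside the result so far, so the union is just the result so far — area = 497.87 mm². So its area = 497.87 mm². Layer 54 is larger (497.87 vs 459.00 mm²).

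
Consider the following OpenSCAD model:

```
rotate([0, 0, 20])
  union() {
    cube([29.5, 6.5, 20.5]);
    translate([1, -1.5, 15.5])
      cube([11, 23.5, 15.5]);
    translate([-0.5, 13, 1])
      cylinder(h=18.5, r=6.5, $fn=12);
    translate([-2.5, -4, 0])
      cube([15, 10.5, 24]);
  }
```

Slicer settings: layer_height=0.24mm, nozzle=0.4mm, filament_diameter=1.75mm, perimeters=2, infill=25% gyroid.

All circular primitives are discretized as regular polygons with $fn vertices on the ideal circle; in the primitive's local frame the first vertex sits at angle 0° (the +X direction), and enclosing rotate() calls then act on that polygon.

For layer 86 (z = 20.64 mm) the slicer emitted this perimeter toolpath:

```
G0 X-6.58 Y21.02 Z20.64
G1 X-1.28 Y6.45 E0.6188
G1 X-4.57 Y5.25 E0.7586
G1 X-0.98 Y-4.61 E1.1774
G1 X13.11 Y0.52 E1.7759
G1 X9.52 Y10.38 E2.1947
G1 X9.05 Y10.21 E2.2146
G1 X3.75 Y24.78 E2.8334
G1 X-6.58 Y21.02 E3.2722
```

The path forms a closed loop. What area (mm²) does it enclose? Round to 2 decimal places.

Apply the shoelace formula to the sequence of (X, Y) vertices; enclosed area = 327.80 mm².

327.80 mm²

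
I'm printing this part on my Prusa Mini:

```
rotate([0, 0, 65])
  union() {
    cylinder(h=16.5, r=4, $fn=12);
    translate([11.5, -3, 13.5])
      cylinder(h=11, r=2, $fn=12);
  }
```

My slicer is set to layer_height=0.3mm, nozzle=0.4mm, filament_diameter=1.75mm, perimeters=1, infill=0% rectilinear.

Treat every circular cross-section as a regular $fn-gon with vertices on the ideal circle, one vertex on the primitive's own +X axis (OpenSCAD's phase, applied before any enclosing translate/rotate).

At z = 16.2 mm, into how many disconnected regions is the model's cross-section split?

2

At z = 16.2 mm: the r=4 cylinder gives a regular 12-gon of circumradius 4 (constant along its height); the r=2 cylinder at (11.5, -3) gives a regular 12-gon of circumradius 2 (constant along its height); Combining (union): the 2 present regions are separate (no shared area or edge), so areas and boundary lengths simply add and each stays a separate island — 2 connected regions; (rotated 65° about Z; rotation is an isometry so areas/perimeters/island counts are preserved). The result has 2 disconnected regions.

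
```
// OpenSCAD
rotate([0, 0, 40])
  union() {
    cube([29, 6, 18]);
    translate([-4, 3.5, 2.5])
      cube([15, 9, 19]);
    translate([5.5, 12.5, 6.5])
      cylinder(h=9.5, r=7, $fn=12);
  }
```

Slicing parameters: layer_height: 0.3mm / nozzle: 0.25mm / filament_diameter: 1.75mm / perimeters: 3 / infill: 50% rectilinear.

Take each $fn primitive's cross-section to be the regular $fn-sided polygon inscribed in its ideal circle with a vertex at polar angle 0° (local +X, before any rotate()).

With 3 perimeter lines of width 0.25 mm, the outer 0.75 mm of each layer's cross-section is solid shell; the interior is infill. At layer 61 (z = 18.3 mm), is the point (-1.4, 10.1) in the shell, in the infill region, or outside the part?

infill

At z = 18.3 mm: the cube is not intersected at this z (z outside [0, 18]); the 15×9 cube at (-4, 3.5) contributes its full rectangle; the cylinder at (5.5, 12.5) is absent (z outside [6.5, 16]); Combining (union): only the 15×9 cube at (-4, 3.5) is present, so the union is just that shape — 1 connected region; (whole slice rotated 40° about Z — lengths, areas and connectivity unchanged). Overall, the cross-section is a single solid region. Undo the 40° rotation: the query point maps to (5.420, 8.637) in the un-rotated model frame. The nearest boundary edge runs (11.00, 12.50)→(-4.00, 12.50); distance from the point to it = 3.86 mm. The point is inside the cross-section and 3.86 mm from the nearest boundary — more than the 0.75 mm shell width (3 × 0.25), so it's in the infill interior.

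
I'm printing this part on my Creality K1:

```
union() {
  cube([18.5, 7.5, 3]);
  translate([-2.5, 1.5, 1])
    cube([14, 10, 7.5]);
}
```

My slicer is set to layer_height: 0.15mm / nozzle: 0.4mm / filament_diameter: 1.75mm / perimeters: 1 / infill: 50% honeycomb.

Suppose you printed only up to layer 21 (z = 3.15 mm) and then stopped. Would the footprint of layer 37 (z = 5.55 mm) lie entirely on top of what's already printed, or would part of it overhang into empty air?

entirely on top

Compare the two slices. At z = 3.15: the cube is absent (z outside [0, 3]); the cube at (-2.5, 1.5) (footprint 14×10) is included at this height (area 140.00 mm²); Combining (union): only the 14×10 cube at (-2.5, 1.5) is present, so the union is just that shape — area = 140.00 mm². At z = 5.55: the cube is not intersected at this z (z outside [0, 3]); the 14×10 cube at (-2.5, 1.5) contributes its full rectangle (area 140.00 mm²); Taking the union: only the 14×10 cube at (-2.5, 1.5) is present, so the union is just that shape — area = 140.00 mm². Checking containment: the cross-section at z = 5.55 is a subset of the cross-section at z = 3.15.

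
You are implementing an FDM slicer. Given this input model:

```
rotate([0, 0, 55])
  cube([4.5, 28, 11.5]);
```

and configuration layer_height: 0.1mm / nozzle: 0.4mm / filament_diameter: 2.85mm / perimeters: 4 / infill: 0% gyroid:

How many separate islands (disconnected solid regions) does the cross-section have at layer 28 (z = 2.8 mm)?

At z = 2.8 mm: the cube (footprint 4.5×28) is included at this height; (whole slice rotated 55° about Z — lengths, areas and connectivity unchanged). Overall, the cross-section is a single solid region. Island count = 1.

1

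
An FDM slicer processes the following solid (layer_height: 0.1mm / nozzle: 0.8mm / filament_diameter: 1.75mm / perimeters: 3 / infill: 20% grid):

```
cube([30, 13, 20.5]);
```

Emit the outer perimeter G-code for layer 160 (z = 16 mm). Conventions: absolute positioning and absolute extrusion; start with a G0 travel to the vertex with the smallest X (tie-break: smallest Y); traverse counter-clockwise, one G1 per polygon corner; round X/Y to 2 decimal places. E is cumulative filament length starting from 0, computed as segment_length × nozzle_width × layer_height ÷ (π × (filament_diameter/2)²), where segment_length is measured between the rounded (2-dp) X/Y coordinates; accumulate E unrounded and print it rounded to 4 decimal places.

G0 X0.00 Y0.00 Z16.00
G1 X30.00 Y0.00 E0.9978
G1 X30.00 Y13.00 E1.4302
G1 X0.00 Y13.00 E2.4280
G1 X0.00 Y0.00 E2.8604

At z = 16 mm: the cube (footprint 30×13) is included at this height. The outline is a single polygon with 4 vertices. Extrusion per mm of travel: 0.8 × 0.1 / (π × 0.875²) = 0.033260. Accumulating E over each segment gives final E = 2.8604.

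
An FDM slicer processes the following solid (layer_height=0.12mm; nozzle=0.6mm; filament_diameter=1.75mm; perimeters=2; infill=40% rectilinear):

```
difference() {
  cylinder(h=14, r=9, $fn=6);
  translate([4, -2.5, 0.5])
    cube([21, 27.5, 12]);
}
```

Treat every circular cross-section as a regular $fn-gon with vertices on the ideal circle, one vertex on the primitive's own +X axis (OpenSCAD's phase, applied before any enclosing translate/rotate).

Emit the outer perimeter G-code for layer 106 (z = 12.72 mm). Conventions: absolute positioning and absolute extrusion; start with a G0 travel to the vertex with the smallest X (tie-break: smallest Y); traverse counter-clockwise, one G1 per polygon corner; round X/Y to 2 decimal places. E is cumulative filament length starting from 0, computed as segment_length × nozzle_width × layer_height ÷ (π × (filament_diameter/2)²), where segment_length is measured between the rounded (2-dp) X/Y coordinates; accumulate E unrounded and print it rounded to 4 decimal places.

At z = 12.72 mm: the cylinder: section is a regular 6-gon, circumradius r=9; the cube at (4, -2.5) does not reach this height (z outside [0.5, 12.5]); After the difference (first − rest): none of the subtracted shapes is present at this height, so the r=9 cylinder is unchanged — 1 connected region. The outline is a single polygon with 6 vertices. Extrusion per mm of travel: 0.6 × 0.12 / (π × 0.875²) = 0.029934. Accumulating E over each segment gives final E = 1.6160.

G0 X-9.00 Y0.00 Z12.72
G1 X-4.50 Y-7.79 E0.2693
G1 X4.50 Y-7.79 E0.5387
G1 X9.00 Y0.00 E0.8080
G1 X4.50 Y7.79 E1.0773
G1 X-4.50 Y7.79 E1.3467
G1 X-9.00 Y0.00 E1.6160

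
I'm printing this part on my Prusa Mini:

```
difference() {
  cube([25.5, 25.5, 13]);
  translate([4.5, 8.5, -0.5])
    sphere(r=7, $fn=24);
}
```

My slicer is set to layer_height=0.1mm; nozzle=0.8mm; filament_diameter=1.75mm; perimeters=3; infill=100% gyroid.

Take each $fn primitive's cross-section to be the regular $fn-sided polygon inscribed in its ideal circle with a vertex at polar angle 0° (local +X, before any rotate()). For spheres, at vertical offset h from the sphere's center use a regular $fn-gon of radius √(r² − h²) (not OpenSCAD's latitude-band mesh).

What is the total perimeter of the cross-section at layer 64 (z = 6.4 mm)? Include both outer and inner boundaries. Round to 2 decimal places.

At z = 6.4 mm: the 25.5×25.5 cube contributes its full rectangle (perimeter 102.00 mm); the r=7 sphere at (4.5, 8.5) contributes a regular 24-gon of circumradius √(7²−6.9²) = 1.179 (perimeter = 2·24·1.179·sin(180°/24) = 7.39 mm); After the difference (first − rest): starting from the 25.5×25.5 cube, the r=7 sphere at (4.5, 8.5) lies wholly inside it (removes its full 4.32 mm² and its 7.39 mm outline becomes a hole wall) — boundary (outer + 1 inner loop) = 109.39 mm. Overall, the cross-section is one region with 1 hole. Total boundary length (outer + inner) = 109.39 mm.

109.39 mm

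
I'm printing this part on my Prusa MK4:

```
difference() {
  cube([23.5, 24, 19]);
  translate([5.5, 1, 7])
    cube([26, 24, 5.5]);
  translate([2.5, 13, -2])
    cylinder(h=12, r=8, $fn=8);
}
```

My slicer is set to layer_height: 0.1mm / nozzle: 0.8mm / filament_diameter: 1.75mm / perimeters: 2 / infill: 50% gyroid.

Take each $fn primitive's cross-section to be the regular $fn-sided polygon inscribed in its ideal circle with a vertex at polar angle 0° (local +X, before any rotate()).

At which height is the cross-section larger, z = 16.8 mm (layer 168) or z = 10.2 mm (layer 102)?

Layer 168 (z = 16.8): the 23.5×24 cube contributes its full rectangle (area 564.00 mm²); the cube at (5.5, 1) does not reach this height (z outside [7, 12.5]); the cylinder at (2.5, 13) is not intersected at this z (z outside [-2, 10]); Subtracting the remaining from the first: none of the subtracted shapes is present at this height, so the 23.5×24 cube is unchanged — area = 564.00 mm². So its area = 564.00 mm². Layer 102 (z = 10.2): the cube (footprint 23.5×24) is included at this height (area 564.00 mm²); the 26×24 cube at (5.5, 1) contributes its full rectangle (area 624.00 mm²); the cylinder at (2.5, 13) is not intersected at this z (z outside [-2, 10]); Taking the first minus the rest: starting from the 23.5×24 cube (564.00 mm²), the 26×24 cube at (5.5, 1) partially overlaps it — only the 414.00 mm² overlap (of its 624.00 mm²) is removed, clipping the outline — area = 150.00 mm². So its area = 150.00 mm². Layer 168 is larger (564.00 vs 150.00 mm²).

layer 168 (z = 16.8 mm)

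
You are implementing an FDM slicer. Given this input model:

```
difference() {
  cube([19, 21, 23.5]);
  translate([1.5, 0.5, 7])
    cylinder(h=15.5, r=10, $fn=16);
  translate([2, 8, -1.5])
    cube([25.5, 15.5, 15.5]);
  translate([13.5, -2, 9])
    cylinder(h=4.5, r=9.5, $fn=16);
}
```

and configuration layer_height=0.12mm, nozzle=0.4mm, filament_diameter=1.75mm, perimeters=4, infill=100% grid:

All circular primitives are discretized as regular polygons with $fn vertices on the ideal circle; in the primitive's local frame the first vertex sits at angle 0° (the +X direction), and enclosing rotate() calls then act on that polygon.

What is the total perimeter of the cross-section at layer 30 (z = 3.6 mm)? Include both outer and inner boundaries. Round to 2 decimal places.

At z = 3.6 mm: the cube (footprint 19×21) is included at this height (perimeter 80.00 mm); the cylinder at (1.5, 0.5) is absent (z outside [7, 22.5]); the 25.5×15.5 cube at (2, 8) contributes its full rectangle (perimeter 82.00 mm); the cylinder at (13.5, -2) is not intersected at this z (z outside [9, 13.5]); After the difference (first − rest): starting from the 19×21 cube, the 25.5×15.5 cube at (2, 8) partially overlaps it — only the 221.00 mm² overlap (of its 395.25 mm²) is removed, clipping the outline — boundary = 80.00 mm. Overall, the cross-section is a single solid region. Total boundary length (outer) = 80.00 mm.

80.00 mm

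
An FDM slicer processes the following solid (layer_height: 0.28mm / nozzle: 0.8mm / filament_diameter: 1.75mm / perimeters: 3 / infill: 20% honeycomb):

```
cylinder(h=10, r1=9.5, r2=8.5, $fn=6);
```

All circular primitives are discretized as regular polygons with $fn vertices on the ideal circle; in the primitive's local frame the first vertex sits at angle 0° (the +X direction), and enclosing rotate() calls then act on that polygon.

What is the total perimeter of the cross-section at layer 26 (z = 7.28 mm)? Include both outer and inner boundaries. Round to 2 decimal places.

52.63 mm

At z = 7.28 mm: the cone contributes a regular 6-gon of circumradius 8.772 (interpolated between r1=9.5 and r2=8.5 at t=0.728) (perimeter = 2·6·8.772·sin(180°/6) = 52.63 mm). Overall, the cross-section is a single solid region. Total boundary length (outer) = 52.63 mm.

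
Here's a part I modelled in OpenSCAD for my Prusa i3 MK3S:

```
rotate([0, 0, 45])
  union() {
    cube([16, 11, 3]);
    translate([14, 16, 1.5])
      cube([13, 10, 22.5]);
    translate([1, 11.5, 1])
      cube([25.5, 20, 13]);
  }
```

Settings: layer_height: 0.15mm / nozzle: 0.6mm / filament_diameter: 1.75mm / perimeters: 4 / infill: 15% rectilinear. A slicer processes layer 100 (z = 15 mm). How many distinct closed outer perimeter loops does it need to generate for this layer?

At z = 15 mm: the cube is absent (z outside [0, 3]); the cube at (14, 16) (footprint 13×10) is included at this height; the cube at (1, 11.5) is absent (z outside [1, 14]); Merging all regions: only the 13×10 cube at (14, 16) is present, so the union is just that shape — 1 connected region; (whole slice rotated 45° about Z — lengths, areas and connectivity unchanged). The result has 1 disconnected region.

1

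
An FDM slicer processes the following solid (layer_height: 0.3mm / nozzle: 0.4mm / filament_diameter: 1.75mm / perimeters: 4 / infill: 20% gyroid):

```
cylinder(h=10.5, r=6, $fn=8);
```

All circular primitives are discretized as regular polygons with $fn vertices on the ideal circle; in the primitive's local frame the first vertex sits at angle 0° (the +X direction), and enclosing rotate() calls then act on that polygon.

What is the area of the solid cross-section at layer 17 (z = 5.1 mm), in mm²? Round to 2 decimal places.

101.82 mm²

At z = 5.1 mm: the r=6 cylinder contributes a regular 8-gon of circumradius 6 (area = (8/2)·6.000²·sin(360°/8) = 101.82 mm²). Overall, the cross-section is a single solid region. Net area = 101.82 mm².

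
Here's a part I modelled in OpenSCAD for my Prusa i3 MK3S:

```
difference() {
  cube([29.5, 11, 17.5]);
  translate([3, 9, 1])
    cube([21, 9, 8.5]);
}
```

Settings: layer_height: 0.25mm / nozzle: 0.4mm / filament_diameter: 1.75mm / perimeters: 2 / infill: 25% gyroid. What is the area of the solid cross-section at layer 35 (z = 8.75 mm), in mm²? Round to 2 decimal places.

282.50 mm²

At z = 8.75 mm: the 29.5×11 cube contributes its full rectangle (area 324.50 mm²); the cube at (3, 9) is present — its section is the full 21×9 rectangle (area 189.00 mm²); After the difference (first − rest): starting from the 29.5×11 cube (324.50 mm²), the 21×9 cube at (3, 9) partially overlaps it — only the 42.00 mm² overlap (of its 189.00 mm²) is removed, clipping the outline — area = 282.50 mm². Overall, the cross-section is a single solid region. Net area = 282.50 mm².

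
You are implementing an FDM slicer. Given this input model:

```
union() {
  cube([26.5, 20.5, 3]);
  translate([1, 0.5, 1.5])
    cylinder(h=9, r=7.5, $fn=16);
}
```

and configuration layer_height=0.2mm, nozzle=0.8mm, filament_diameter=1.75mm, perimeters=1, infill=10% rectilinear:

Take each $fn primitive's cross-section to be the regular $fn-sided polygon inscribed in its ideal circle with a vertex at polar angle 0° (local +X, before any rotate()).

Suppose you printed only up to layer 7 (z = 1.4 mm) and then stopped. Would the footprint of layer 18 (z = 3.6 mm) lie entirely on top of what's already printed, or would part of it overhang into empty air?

part overhangs

Compare the two slices. At z = 1.4: the 26.5×20.5 cube contributes its full rectangle (area 543.25 mm²); the cylinder at (1, 0.5) does not reach this height (z outside [1.5, 10.5]); Merging all regions: only the 26.5×20.5 cube is present, so the union is just that shape — area = 543.25 mm². At z = 3.6: the cube is not intersected at this z (z outside [0, 3]); the r=7.5 cylinder at (1, 0.5) contributes a regular 16-gon of circumradius 7.5 (area = (16/2)·7.500²·sin(360°/16) = 172.21 mm²); Combining (union): only the r=7.5 cylinder at (1, 0.5) is present, so the union is just that shape — area = 172.21 mm². Checking containment: at z = 3.6 the cross-section extends beyond the z = 1.4 cross-section by about 117.53 mm².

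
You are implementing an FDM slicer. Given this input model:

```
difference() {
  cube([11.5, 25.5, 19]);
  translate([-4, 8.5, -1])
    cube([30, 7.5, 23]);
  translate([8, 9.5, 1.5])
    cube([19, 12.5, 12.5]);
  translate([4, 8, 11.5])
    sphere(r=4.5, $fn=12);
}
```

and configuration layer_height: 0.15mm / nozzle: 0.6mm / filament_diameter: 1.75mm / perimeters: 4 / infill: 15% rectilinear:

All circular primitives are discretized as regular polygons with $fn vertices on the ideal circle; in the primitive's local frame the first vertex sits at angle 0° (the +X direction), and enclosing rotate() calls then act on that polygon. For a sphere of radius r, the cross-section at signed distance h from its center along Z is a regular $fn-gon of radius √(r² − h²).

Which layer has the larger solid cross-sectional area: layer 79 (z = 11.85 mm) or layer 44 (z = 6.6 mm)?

layer 44 (z = 6.6 mm)

Layer 79 (z = 11.85): the cube is present — its section is the full 11.5×25.5 rectangle (area 293.25 mm²); the cube at (-4, 8.5) is present — its section is the full 30×7.5 rectangle (area 225.00 mm²); the cube at (8, 9.5) (footprint 19×12.5) is included at this height (area 237.50 mm²); the r=4.5 sphere at (4, 8) contributes a regular 12-gon of circumradius √(4.5²−0.35²) = 4.486 (area = (12/2)·4.486²·sin(360°/12) = 60.38 mm²); After the difference (first − rest): starting from the 11.5×25.5 cube (293.25 mm²), the 30×7.5 cube at (-4, 8.5) partially overlaps it — only the 86.25 mm² overlap (of its 225.00 mm²) is removed, clipping the outline; the 19×12.5 cube at (8, 9.5) partially overlaps it — only the 21.00 mm² overlap (of its 237.50 mm²) is removed, clipping the outline; the r=4.5 sphere at (4, 8) partially overlaps it — only the 33.96 mm² overlap (of its 60.38 mm²) is removed, clipping the outline — area = 152.04 mm². So its area = 152.04 mm². Layer 44 (z = 6.6): the cube (footprint 11.5×25.5) is included at this height (area 293.25 mm²); the cube at (-4, 8.5) (footprint 30×7.5) is included at this height (area 225.00 mm²); the cube at (8, 9.5) is present — its section is the full 19×12.5 rectangle (area 237.50 mm²); the sphere at (4, 8) does not reach this height (|z−center|=4.900 > r=4.5); Subtracting the remaining from the first: starting from the 11.5×25.5 cube (293.25 mm²), the 30×7.5 cube at (-4, 8.5) partially overlaps it — only the 86.25 mm² overlap (of its 225.00 mm²) is removed, clipping the outline; the 19×12.5 cube at (8, 9.5) partially overlaps it — only the 21.00 mm² overlap (of its 237.50 mm²) is removed, clipping the outline — area = 186.00 mm². So its area = 186.00 mm². Layer 44 is larger (186.00 vs 152.04 mm²).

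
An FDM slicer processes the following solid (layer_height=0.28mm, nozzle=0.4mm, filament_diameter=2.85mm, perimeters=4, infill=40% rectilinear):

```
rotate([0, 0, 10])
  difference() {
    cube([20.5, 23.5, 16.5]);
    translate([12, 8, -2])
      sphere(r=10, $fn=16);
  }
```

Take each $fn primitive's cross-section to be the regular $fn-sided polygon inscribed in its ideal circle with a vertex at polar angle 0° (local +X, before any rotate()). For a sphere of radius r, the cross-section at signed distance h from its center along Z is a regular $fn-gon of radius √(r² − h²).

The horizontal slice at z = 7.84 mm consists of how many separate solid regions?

At z = 7.84 mm: the cube is present — its section is the full 20.5×23.5 rectangle; the r=10 sphere at (12, 8) slices to a regular 16-gon of circumradius 1.782 (√(r²−h²) with h=9.84 from center); Taking the first minus the rest: starting from the 20.5×23.5 cube, the r=10 sphere at (12, 8) lies wholly inside it (removes its full 9.72 mm² and its 11.12 mm outline becomes a hole wall) — 1 connected region with 1 hole; (rotated 10° about Z; rotation is an isometry so areas/perimeters/island counts are preserved). The result has 1 disconnected region.

1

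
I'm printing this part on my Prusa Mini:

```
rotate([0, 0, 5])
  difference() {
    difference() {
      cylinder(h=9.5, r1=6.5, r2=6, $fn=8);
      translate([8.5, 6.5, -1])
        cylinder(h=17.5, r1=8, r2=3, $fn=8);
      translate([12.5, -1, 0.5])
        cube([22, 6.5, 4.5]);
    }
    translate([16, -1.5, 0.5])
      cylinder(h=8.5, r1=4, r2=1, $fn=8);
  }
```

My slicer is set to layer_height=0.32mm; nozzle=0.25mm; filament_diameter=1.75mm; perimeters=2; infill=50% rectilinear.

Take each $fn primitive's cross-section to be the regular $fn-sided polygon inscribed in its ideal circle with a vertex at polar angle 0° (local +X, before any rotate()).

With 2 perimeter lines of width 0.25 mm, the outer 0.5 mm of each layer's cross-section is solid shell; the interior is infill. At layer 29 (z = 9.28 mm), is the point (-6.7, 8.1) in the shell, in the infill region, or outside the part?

At z = 9.28 mm: the cone (r1=6.5→r2=6) has section circumradius 6.012 here — a regular 8-gon; the cone at (8.5, 6.5) (r1=8→r2=3) has section circumradius 5.063 here — a regular 8-gon; the cube at (12.5, -1) is absent (z outside [0.5, 5]); After the difference (first − rest): starting from the cone, the cone at (8.5, 6.5) misses the remaining region (no effect) — 1 connected region; the cone at (16, -1.5) is absent (z outside [0.5, 9]); After the difference (first − rest): none of the subtracted shapes is present at this height, so that combined region is unchanged — 1 connected region; (whole slice rotated 5° about Z — lengths, areas and connectivity unchanged). Overall, the cross-section is a single solid region. Undo the 5° rotation: the query point maps to (-5.969, 8.653) in the un-rotated model frame. The nearest boundary edge runs (-4.25, 4.25)→(0.00, 6.01); distance from the point to it = 4.72 mm. The point is not inside any of the regions above, so it lies outside the cross-section (4.72 mm from the nearest boundary).

outside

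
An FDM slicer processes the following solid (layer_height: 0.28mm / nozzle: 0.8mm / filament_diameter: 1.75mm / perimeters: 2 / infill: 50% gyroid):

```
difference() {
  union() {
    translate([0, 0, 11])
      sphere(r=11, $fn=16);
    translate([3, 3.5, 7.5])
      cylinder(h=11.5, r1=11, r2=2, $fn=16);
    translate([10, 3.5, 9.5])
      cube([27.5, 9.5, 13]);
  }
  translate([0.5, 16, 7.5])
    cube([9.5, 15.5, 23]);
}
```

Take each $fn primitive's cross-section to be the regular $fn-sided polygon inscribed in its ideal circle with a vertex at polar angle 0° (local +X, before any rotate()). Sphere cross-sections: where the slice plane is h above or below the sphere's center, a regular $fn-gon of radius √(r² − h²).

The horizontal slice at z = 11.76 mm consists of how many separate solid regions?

At z = 11.76 mm: the r=11 sphere slices to a regular 16-gon of circumradius 10.974 (√(r²−h²) with h=0.76 from center); the cone at (3, 3.5): at t=0.370 of its height the radius interpolates to r₁+(r₂−r₁)t = 7.666, giving a regular 16-gon of that circumradius; the cube at (10, 3.5) (footprint 27.5×9.5) is included at this height; Combining (union): the regions partially overlap (shared area 168.52 mm²), so overlapping operands fuse into one piece — 1 connected region; the cube at (0.5, 16) is present — its section is the full 9.5×15.5 rectangle; Subtracting the remaining from the first: starting from that combined region, the 9.5×15.5 cube at (0.5, 16) misses the remaining region (no effect) — 1 connected region. The result has 1 disconnected region.

1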